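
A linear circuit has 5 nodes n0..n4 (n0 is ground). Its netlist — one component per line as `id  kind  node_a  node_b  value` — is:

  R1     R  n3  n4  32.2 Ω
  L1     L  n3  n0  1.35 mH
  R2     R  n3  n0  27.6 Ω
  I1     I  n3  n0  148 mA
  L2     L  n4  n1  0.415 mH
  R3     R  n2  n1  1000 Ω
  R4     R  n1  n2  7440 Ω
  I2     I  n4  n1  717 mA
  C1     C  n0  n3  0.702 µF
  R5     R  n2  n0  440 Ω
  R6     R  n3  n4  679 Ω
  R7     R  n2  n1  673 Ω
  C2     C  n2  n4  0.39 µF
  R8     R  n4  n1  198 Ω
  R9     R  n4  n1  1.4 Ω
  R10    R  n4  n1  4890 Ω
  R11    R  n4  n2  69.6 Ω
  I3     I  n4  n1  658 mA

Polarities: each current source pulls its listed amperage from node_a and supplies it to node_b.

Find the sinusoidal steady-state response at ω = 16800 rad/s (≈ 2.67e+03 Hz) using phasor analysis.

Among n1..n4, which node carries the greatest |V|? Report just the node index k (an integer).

3

Element admittances at ω=16800 rad/s:
  Y(R1) = 0.03106+0.000j S between n3,n4
  Y(L1) = 0.000-0.04409j S between n3,n0
  Y(R2) = 0.03623+0.000j S between n3,n0
  I1: injects 0.148 A into n0 (from n3)
  Y(L2) = 0.000-0.1434j S between n4,n1
  Y(R3) = 0.001000+0.000j S between n2,n1
  Y(R4) = 0.0001344+0.000j S between n1,n2
  I2: injects 0.717 A into n1 (from n4)
  Y(C1) = 0.000+0.01179j S between n0,n3
  Y(R5) = 0.002273+0.000j S between n2,n0
  Y(R6) = 0.001473+0.000j S between n3,n4
  Y(R7) = 0.001486+0.000j S between n2,n1
  Y(C2) = 0.000+0.006552j S between n2,n4
  Y(R8) = 0.005051+0.000j S between n4,n1
  Y(R9) = 0.7143+0.000j S between n4,n1
  Y(R10) = 0.0002045+0.000j S between n4,n1
  Y(R11) = 0.01437+0.000j S between n4,n2
  I3: injects 0.658 A into n1 (from n4)
Assemble and solve the 4×4 MNA system:
  V(n1)=-0.3255-1.434j  V(n2)=-1.627-1.717j  V(n3)=-2.273-1.918j  V(n4)=-2.159-1.798j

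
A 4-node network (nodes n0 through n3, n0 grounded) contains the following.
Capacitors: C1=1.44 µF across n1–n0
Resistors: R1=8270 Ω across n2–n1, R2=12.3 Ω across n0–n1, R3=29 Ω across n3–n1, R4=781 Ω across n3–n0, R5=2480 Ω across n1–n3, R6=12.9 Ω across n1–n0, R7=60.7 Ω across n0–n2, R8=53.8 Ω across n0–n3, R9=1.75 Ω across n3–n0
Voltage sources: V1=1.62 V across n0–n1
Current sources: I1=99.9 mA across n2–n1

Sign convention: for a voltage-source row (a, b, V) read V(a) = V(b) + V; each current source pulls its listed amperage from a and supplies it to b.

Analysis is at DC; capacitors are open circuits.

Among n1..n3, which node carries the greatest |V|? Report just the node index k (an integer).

2

Apply KCL at each of the 3 non-ground nodes and solve the resulting linear system.
Node n1: branches {C1, R1, R2, R3, R5, R6, V1, I1} → V_1 = -1.620
Node n2: branches {R1, R7, I1} → V_2 = -6.032
Node n3: branches {R3, R4, R5, R8, R9} → V_3 = -0.09025
Source currents: i(V1)=-0.4100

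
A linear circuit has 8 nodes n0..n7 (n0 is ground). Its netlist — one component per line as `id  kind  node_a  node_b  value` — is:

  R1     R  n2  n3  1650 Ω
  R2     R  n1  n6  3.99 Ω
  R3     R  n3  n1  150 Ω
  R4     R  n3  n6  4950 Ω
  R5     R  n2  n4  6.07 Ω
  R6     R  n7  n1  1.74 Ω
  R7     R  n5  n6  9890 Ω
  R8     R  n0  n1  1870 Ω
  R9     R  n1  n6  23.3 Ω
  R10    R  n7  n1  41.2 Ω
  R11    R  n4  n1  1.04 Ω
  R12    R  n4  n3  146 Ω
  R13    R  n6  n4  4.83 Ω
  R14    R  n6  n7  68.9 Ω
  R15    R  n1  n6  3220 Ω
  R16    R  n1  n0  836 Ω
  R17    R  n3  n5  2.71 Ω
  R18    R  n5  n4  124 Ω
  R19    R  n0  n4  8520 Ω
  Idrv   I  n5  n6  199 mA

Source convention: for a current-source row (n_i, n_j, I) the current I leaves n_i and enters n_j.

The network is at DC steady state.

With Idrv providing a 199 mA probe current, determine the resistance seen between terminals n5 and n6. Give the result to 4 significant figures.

R_eq = 47.52 Ω

MNA unknowns: 7 node voltages V₁..V_7
R1: Y=0.0006061 on G[2,3]
R2: Y=0.2506 on G[1,6]
R3: Y=0.006667 on G[3,1]
R4: Y=0.0002020 on G[3,6]
R5: Y=0.1647 on G[2,4]
R6: Y=0.5747 on G[7,1]
R7: Y=0.0001011 on G[5,6]
R8: Y=0.0005348 on G[0,1]
R9: Y=0.04292 on G[1,6]
R10: Y=0.02427 on G[7,1]
R11: Y=0.9615 on G[4,1]
R12: Y=0.006849 on G[4,3]
R13: Y=0.2070 on G[6,4]
R14: Y=0.01451 on G[6,7]
R15: Y=0.0003106 on G[1,6]
R16: Y=0.001196 on G[1,0]
R17: Y=0.3690 on G[3,5]
R18: Y=0.008065 on G[5,4]
R19: Y=0.0001174 on G[0,4]
Idrv: z[5]−=0.199, z[6]+=0.199
solve → V1=0.003448, V2=-0.08276, V3=-8.755, V4=-0.05085, V5=-9.094, V6=0.3625, V7=0.01194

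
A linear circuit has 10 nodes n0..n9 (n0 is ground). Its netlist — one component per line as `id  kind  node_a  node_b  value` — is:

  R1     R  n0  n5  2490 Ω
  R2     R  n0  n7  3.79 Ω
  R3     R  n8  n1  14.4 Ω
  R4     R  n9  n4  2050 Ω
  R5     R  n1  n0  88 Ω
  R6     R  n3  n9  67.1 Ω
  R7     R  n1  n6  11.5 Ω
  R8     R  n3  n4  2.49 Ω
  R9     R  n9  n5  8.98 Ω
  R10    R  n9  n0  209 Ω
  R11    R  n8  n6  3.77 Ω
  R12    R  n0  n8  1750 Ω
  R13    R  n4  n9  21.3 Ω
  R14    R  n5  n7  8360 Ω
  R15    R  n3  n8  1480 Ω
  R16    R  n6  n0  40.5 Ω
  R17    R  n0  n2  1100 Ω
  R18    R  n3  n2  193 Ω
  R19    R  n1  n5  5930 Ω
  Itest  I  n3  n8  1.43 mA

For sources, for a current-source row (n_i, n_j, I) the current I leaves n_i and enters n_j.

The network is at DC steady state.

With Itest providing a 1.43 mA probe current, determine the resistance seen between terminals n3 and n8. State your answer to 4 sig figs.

MNA unknowns: 9 node voltages V₁..V_9
R1: Y=0.0004016 on G[0,5]
R2: Y=0.2639 on G[0,7]
R3: Y=0.06944 on G[8,1]
R4: Y=0.0004878 on G[9,4]
R5: Y=0.01136 on G[1,0]
R6: Y=0.01490 on G[3,9]
R7: Y=0.08696 on G[1,6]
R8: Y=0.4016 on G[3,4]
R9: Y=0.1114 on G[9,5]
R10: Y=0.004785 on G[9,0]
R11: Y=0.2653 on G[8,6]
R12: Y=0.0005714 on G[0,8]
R13: Y=0.04695 on G[4,9]
R14: Y=0.0001196 on G[5,7]
R15: Y=0.0006757 on G[3,8]
R16: Y=0.02469 on G[6,0]
R17: Y=0.0009091 on G[0,2]
R18: Y=0.005181 on G[3,2]
R19: Y=0.0001686 on G[1,5]
Itest: z[3]−=0.00143, z[8]+=0.00143
solve → V1=0.03250, V2=-0.1849, V3=-0.2173, V4=-0.2153, V5=-0.1970, V6=0.03357, V7=-8.927e-05, V8=0.03705, V9=-0.1983

R_eq = 177.9 Ω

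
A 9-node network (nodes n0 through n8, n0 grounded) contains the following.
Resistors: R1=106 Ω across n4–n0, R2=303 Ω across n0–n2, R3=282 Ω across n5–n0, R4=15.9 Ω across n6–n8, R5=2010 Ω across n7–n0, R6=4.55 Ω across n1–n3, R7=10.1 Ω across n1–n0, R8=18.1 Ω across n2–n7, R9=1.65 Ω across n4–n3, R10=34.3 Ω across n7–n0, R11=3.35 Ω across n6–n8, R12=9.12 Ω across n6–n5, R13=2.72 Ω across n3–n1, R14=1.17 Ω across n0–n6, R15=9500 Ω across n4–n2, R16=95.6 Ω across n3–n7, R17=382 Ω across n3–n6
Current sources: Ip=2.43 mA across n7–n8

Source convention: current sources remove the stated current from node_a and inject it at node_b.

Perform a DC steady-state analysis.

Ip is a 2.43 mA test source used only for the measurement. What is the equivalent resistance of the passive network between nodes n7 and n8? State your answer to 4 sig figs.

Element admittances at DC:
  Y(R1) = 0.009434 S between n4,n0
  Y(R2) = 0.003300 S between n0,n2
  Y(R3) = 0.003546 S between n5,n0
  Y(R4) = 0.06289 S between n6,n8
  Y(R5) = 0.0004975 S between n7,n0
  Y(R6) = 0.2198 S between n1,n3
  Y(R7) = 0.09901 S between n1,n0
  Y(R8) = 0.05525 S between n2,n7
  Y(R9) = 0.6061 S between n4,n3
  Y(R10) = 0.02915 S between n7,n0
  Y(R11) = 0.2985 S between n6,n8
  Y(R12) = 0.1096 S between n6,n5
  Y(R13) = 0.3676 S between n3,n1
  Y(R14) = 0.8547 S between n0,n6
  Y(R15) = 0.0001053 S between n4,n2
  Y(R16) = 0.01046 S between n3,n7
  Y(R17) = 0.002618 S between n3,n6
  Ip: injects 0.00243 A into n8 (from n7)
Assemble and solve the 8×8 MNA system:
  V(n1)=-0.004784  V(n2)=-0.05413  V(n3)=-0.005590  V(n4)=-0.005513  V(n5)=0.002718  V(n6)=0.002806  V(n7)=-0.05746  V(n8)=0.009530

R_eq = 27.57 Ω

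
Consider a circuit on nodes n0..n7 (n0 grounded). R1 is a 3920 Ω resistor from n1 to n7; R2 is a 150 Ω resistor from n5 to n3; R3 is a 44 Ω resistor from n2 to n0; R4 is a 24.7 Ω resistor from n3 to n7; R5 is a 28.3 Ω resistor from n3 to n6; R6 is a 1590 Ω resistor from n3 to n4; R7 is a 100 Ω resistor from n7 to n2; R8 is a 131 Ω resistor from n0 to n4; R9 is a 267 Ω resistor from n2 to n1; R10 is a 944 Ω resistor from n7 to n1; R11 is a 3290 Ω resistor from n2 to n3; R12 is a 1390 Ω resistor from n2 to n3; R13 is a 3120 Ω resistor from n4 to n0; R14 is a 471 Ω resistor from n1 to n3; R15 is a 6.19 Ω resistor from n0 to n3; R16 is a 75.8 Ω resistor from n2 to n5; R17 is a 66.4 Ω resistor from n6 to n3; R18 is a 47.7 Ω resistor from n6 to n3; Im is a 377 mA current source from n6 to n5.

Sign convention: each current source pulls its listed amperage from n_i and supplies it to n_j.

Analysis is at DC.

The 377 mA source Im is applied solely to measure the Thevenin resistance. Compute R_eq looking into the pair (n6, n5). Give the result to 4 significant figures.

MNA unknowns: 7 node voltages V₁..V_7
R1: Y=0.0002551 on G[1,7]
R2: Y=0.006667 on G[5,3]
R3: Y=0.02273 on G[2,0]
R4: Y=0.04049 on G[3,7]
R5: Y=0.03534 on G[3,6]
R6: Y=0.0006289 on G[3,4]
R7: Y=0.01000 on G[7,2]
R8: Y=0.007634 on G[0,4]
R9: Y=0.003745 on G[2,1]
R10: Y=0.001059 on G[7,1]
R11: Y=0.0003040 on G[2,3]
R12: Y=0.0007194 on G[2,3]
R13: Y=0.0003205 on G[4,0]
R14: Y=0.002123 on G[1,3]
R15: Y=0.1616 on G[0,3]
R16: Y=0.01319 on G[2,5]
R17: Y=0.01506 on G[6,3]
R18: Y=0.02096 on G[6,3]
Im: z[6]−=0.377, z[5]+=0.377
solve → V1=3.126, V2=6.282, V3=-0.8806, V4=-0.06453, V5=22.86, V6=-6.164, V7=0.6038

R_eq = 76.99 Ω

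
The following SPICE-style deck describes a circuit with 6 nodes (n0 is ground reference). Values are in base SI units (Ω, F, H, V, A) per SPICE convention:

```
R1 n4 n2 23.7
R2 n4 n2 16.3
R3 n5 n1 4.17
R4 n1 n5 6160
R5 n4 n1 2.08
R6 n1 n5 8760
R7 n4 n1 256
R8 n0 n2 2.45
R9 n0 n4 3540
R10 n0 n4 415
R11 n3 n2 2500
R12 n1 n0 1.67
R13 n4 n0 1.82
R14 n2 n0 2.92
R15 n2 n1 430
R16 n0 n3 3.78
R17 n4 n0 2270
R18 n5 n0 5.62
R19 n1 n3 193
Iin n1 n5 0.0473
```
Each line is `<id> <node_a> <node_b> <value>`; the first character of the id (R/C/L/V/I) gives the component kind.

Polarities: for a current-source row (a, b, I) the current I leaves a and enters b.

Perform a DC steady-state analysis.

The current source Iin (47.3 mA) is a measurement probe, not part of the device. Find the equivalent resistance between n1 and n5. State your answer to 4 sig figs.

Apply KCL at each of the 5 non-ground nodes and solve the resulting linear system.
Node n1: branches {R3, R4, R5, R6, R7, R12, R15, R19, Iin} → V_1 = -0.02045
Node n2: branches {R1, R2, R8, R11, R14, R15} → V_2 = -0.001118
Node n3: branches {R11, R16, R19} → V_3 = -0.0003939
Node n4: branches {R1, R2, R5, R7, R9, R10, R13, R17} → V_4 = -0.008789
Node n5: branches {R3, R4, R6, R18, Iin} → V_5 = 0.1014

R_eq = 2.576 Ω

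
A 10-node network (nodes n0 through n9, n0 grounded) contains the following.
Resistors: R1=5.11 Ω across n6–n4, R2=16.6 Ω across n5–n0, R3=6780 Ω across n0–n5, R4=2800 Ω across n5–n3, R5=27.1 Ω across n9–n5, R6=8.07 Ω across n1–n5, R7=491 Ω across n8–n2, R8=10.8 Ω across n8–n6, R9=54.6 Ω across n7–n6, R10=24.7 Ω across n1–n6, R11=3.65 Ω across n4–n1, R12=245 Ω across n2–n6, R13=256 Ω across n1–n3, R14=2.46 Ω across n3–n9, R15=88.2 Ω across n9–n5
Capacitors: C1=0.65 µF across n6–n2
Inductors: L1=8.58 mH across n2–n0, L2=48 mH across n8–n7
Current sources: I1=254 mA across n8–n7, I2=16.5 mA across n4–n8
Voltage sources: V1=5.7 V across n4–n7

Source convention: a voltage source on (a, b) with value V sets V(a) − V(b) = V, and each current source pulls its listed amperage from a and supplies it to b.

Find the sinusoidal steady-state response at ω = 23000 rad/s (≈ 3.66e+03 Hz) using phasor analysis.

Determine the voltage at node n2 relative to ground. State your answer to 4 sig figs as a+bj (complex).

Apply KCL at each of the 9 non-ground nodes and solve the resulting linear system.
Node n1: branches {R6, R10, R11, R13} → V_1 = 0.03126-0.2168j
Node n2: branches {C1, L1, R7, R12} → V_2 = -1.753-0.2528j
Node n3: branches {R4, R13, R14} → V_3 = 0.02204-0.1528j
Node n4: branches {R1, R11, I2, V1} → V_4 = 0.2113-0.2419j
Node n5: branches {R2, R3, R4, R5, R6, R15} → V_5 = 0.02122-0.1471j
Node n6: branches {R1, C1, R8, R9, R10, R12} → V_6 = -1.156-0.2663j
Node n7: branches {I1, L2, R9, V1} → V_7 = -5.489-0.2419j
Node n8: branches {I1, R7, L2, R8, I2} → V_8 = -3.678-0.2487j
Node n9: branches {R5, R14, R15} → V_9 = 0.02196-0.1522j
Source currents: i(V1)=-0.3334+0.002088j

-1.753-0.2528j V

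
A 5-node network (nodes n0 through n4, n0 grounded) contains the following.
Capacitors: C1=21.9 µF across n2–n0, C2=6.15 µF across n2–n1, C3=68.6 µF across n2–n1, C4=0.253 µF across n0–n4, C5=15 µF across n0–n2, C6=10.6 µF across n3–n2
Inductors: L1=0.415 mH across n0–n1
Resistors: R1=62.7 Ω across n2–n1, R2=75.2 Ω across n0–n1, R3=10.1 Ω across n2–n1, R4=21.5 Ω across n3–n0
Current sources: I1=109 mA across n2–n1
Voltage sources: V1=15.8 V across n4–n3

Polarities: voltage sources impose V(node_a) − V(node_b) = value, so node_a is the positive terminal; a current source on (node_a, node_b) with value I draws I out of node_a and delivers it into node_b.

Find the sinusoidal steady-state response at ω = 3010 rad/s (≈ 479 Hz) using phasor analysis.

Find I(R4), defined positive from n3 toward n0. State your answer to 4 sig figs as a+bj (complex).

-0.01338-0.005866j A

Element admittances at ω=3010 rad/s:
  Y(C1) = 0.000+0.06592j S between n2,n0
  Y(L1) = 0.000-0.8005j S between n0,n1
  Y(R1) = 0.01595+0.000j S between n2,n1
  Y(R2) = 0.01330+0.000j S between n0,n1
  I1: injects 0.109 A into n1 (from n2)
  Y(R3) = 0.09901+0.000j S between n2,n1
  Y(R4) = 0.04651+0.000j S between n3,n0
  Y(C2) = 0.000+0.01851j S between n2,n1
  Y(C3) = 0.000+0.2065j S between n2,n1
  Y(C4) = 0.000+0.0007615j S between n0,n4
  Y(C5) = 0.000+0.04515j S between n0,n2
  Y(C6) = 0.000+0.03191j S between n3,n2
  V1: constraint V(n4)−V(n3) = 15.8
Assemble and solve the 5×5 MNA system:
  V(n1)=-0.005679+0.05696j  V(n2)=-0.1013+0.2902j  V(n3)=-0.2877-0.1261j  V(n4)=15.51-0.1261j
  i(V1)=-9.605e-05-0.01181j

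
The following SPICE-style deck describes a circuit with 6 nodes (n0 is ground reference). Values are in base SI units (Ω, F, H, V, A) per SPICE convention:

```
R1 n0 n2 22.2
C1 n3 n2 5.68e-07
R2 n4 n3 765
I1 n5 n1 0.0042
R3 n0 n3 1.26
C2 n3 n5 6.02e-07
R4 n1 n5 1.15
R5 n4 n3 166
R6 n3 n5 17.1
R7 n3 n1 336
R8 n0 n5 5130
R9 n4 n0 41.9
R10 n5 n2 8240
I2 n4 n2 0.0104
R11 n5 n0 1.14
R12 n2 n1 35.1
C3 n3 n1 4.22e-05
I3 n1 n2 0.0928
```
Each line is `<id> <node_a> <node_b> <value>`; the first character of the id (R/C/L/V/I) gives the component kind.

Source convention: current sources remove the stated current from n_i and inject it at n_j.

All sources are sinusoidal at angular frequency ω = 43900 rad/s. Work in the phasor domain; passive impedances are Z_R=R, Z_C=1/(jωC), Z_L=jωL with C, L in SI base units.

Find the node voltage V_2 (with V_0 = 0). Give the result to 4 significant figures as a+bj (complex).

1.238-0.4195j V

Apply KCL at each of the 5 non-ground nodes and solve the resulting linear system.
Node n1: branches {I1, R4, R7, R12, C3, I3} → V_1 = -0.04566+0.02742j
Node n2: branches {R1, C1, R10, I2, R12, I3} → V_2 = 1.238-0.4195j
Node n3: branches {C1, R2, R3, C2, R5, R6, R7, C3} → V_3 = -0.03216+0.008966j
Node n4: branches {R2, R5, R9, I2} → V_4 = -0.3409+0.002107j
Node n5: branches {I1, C2, R4, R6, R8, R10, R11} → V_5 = -0.02521+0.01337j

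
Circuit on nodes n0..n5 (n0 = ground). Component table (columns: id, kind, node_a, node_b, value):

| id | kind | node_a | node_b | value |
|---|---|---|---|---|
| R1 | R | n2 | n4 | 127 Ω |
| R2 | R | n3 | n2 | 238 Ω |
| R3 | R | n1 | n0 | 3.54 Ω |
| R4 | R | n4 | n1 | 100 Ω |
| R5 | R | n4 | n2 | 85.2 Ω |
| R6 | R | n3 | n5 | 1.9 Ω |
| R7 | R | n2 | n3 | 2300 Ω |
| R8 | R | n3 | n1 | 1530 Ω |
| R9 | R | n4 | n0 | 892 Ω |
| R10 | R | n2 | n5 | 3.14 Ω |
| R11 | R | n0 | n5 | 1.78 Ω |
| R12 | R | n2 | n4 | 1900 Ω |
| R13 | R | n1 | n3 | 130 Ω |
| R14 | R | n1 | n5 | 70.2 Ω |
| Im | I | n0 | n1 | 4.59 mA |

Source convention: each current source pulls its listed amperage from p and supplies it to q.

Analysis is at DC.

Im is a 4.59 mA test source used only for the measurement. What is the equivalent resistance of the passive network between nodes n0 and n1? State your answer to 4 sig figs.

R_eq = 3.224 Ω

MNA unknowns: 5 node voltages V₁..V_5
R1: Y=0.007874 on G[2,4]
R2: Y=0.004202 on G[3,2]
R3: Y=0.2825 on G[1,0]
R4: Y=0.01000 on G[4,1]
R5: Y=0.01174 on G[4,2]
R6: Y=0.5263 on G[3,5]
R7: Y=0.0004348 on G[2,3]
R8: Y=0.0006536 on G[3,1]
R9: Y=0.001121 on G[4,0]
R10: Y=0.3185 on G[2,5]
R11: Y=0.5618 on G[0,5]
R12: Y=0.0005263 on G[2,4]
R13: Y=0.007692 on G[1,3]
R14: Y=0.01425 on G[1,5]
Im: z[0]−=0.00459, z[1]+=0.00459
solve → V1=0.01480, V2=0.0009958, V3=0.0009399, V4=0.005375, V5=0.0007197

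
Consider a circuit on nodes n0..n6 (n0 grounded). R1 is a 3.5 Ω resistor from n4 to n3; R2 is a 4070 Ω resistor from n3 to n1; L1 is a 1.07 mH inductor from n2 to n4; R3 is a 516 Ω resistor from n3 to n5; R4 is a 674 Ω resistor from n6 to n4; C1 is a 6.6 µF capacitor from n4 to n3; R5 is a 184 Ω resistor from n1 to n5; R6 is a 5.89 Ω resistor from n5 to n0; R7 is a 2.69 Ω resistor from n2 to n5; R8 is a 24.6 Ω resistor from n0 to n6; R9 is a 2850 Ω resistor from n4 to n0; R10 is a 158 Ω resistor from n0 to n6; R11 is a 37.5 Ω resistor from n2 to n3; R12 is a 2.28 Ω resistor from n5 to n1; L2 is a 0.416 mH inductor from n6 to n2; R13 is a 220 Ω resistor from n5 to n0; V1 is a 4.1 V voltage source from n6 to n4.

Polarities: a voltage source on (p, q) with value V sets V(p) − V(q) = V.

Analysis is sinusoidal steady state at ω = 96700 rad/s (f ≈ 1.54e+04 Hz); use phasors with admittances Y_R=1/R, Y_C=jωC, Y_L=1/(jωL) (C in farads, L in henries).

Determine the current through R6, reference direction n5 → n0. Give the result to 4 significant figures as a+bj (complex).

-0.05535-0.01138j A

Apply KCL at each of the 6 non-ground nodes and solve the resulting linear system.
Node n1: branches {R2, R5, R12} → V_1 = -0.3274-0.06690j
Node n2: branches {L1, R7, R11, L2} → V_2 = -0.4641-0.09974j
Node n3: branches {R1, R2, R3, C1, R11} → V_3 = -2.838+0.1528j
Node n4: branches {R1, L1, R4, C1, R9, V1} → V_4 = -2.869+0.2468j
Node n5: branches {R3, R5, R6, R7, R12, R13} → V_5 = -0.3260-0.06702j
Node n6: branches {R4, R8, R10, L2, V1} → V_6 = 1.231+0.2468j
Source currents: i(V1)=-0.07253+0.03054j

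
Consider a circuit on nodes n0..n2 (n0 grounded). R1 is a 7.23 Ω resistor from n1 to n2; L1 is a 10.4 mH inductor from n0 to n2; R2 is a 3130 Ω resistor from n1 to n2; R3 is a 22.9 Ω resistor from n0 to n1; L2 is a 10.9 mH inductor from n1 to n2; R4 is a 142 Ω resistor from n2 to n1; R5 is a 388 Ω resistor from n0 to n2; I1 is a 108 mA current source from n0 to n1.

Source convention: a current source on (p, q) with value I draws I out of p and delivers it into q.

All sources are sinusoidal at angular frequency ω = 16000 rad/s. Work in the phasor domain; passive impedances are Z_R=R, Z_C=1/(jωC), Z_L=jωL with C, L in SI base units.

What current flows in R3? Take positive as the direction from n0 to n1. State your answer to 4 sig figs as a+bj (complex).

MNA unknowns: 2 node voltages V₁..V_2
R1: Y=0.1383+0.000j on G[1,2]
L1: Y=0.000-0.006010j on G[0,2]
R2: Y=0.0003195+0.000j on G[1,2]
R3: Y=0.04367+0.000j on G[0,1]
L2: Y=0.000-0.005734j on G[1,2]
R4: Y=0.007042+0.000j on G[2,1]
R5: Y=0.002577+0.000j on G[0,2]
I1: z[0]−=0.108, z[1]+=0.108
solve → V1=2.291+0.2855j, V2=2.233+0.3688j

-0.1000-0.01247j A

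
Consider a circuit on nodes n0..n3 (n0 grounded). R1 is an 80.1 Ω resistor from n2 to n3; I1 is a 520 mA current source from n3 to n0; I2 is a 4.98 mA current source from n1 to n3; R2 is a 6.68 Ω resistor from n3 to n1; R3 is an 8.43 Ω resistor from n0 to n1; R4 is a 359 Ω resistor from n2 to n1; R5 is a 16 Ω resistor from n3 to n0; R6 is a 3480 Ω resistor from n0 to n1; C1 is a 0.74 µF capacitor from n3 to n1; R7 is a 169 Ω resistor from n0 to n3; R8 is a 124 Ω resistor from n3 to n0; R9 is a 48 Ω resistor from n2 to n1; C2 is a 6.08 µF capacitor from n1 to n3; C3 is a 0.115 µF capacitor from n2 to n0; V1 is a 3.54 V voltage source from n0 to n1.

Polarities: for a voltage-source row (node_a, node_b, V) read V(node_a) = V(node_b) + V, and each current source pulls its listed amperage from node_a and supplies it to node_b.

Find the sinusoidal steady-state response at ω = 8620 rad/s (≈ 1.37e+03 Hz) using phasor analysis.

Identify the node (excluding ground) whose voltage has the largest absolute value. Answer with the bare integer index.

Element admittances at ω=8620 rad/s:
  Y(R1) = 0.01248+0.000j S between n2,n3
  I1: injects 0.52 A into n0 (from n3)
  I2: injects 0.00498 A into n3 (from n1)
  Y(R2) = 0.1497+0.000j S between n3,n1
  Y(R3) = 0.1186+0.000j S between n0,n1
  Y(R4) = 0.002786+0.000j S between n2,n1
  Y(R5) = 0.06250+0.000j S between n3,n0
  Y(R6) = 0.0002874+0.000j S between n0,n1
  Y(C1) = 0.000+0.006379j S between n3,n1
  Y(R7) = 0.005917+0.000j S between n0,n3
  Y(R8) = 0.008065+0.000j S between n3,n0
  Y(R9) = 0.02083+0.000j S between n2,n1
  Y(C2) = 0.000+0.05241j S between n1,n3
  Y(C3) = 0.000+0.0009913j S between n2,n0
  V1: constraint V(n0)−V(n1) = 3.54
Assemble and solve the 4×4 MNA system:
  V(n1)=-3.540+0.000j  V(n2)=-3.873+0.1932j  V(n3)=-4.519+0.2513j
  i(V1)=-0.2468+0.01538j

3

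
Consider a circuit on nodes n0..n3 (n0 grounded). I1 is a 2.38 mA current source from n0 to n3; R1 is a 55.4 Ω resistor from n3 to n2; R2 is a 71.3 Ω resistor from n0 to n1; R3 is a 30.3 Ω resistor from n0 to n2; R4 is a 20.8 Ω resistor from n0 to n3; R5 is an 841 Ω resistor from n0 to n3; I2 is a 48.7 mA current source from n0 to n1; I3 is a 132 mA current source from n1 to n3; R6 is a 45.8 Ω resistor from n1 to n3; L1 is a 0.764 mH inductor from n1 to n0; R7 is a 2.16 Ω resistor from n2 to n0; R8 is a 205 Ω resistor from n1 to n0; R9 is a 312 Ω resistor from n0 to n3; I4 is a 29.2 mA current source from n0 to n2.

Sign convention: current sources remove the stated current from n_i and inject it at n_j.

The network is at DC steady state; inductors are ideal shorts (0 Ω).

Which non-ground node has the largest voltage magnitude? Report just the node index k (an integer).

Apply KCL at each of the 3 non-ground nodes and solve the resulting linear system.
Node n1: branches {R2, I2, I3, R6, L1, R8} → V_1 = 0.000
Node n2: branches {R1, R3, R7, I4} → V_2 = 0.1086
Node n3: branches {I1, R1, R4, R5, I3, R6, R9} → V_3 = 1.476
Source currents: i(L1)=-0.05107

3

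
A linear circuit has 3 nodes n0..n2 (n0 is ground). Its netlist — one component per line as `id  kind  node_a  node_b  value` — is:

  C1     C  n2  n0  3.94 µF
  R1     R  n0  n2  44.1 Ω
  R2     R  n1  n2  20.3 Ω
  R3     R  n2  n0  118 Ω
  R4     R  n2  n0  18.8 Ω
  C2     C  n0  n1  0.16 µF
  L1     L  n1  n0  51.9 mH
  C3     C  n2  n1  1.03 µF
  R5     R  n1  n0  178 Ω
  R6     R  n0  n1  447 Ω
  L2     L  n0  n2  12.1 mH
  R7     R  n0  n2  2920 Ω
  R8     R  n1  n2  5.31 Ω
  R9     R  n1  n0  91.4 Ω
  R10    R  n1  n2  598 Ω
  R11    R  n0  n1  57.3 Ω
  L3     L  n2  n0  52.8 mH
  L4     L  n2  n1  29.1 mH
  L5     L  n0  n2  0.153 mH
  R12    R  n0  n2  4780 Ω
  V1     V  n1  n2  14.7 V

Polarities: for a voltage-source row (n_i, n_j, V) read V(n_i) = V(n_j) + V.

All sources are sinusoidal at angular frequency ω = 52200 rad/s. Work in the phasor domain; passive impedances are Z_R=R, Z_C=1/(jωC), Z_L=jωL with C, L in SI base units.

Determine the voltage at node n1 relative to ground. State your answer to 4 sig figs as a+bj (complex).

Element admittances at ω=52200 rad/s:
  Y(C1) = 0.000+0.2057j S between n2,n0
  Y(R1) = 0.02268+0.000j S between n0,n2
  Y(R2) = 0.04926+0.000j S between n1,n2
  Y(R3) = 0.008475+0.000j S between n2,n0
  Y(R4) = 0.05319+0.000j S between n2,n0
  Y(C2) = 0.000+0.008352j S between n0,n1
  Y(L1) = 0.000-0.0003691j S between n1,n0
  Y(C3) = 0.000+0.05377j S between n2,n1
  Y(R5) = 0.005618+0.000j S between n1,n0
  Y(R6) = 0.002237+0.000j S between n0,n1
  Y(L2) = 0.000-0.001583j S between n0,n2
  Y(R7) = 0.0003425+0.000j S between n0,n2
  Y(R8) = 0.1883+0.000j S between n1,n2
  Y(R9) = 0.01094+0.000j S between n1,n0
  Y(R10) = 0.001672+0.000j S between n1,n2
  Y(R11) = 0.01745+0.000j S between n0,n1
  Y(L3) = 0.000-0.0003628j S between n2,n0
  Y(L4) = 0.000-0.0006583j S between n2,n1
  Y(L5) = 0.000-0.1252j S between n0,n2
  Y(R12) = 0.0002092+0.000j S between n0,n2
  V1: constraint V(n1)−V(n2) = 14.7
Assemble and solve the 3×3 MNA system:
  V(n1)=11.33+1.439j  V(n2)=-3.371+1.439j
  i(V1)=-3.916-0.9233j

11.33+1.439j V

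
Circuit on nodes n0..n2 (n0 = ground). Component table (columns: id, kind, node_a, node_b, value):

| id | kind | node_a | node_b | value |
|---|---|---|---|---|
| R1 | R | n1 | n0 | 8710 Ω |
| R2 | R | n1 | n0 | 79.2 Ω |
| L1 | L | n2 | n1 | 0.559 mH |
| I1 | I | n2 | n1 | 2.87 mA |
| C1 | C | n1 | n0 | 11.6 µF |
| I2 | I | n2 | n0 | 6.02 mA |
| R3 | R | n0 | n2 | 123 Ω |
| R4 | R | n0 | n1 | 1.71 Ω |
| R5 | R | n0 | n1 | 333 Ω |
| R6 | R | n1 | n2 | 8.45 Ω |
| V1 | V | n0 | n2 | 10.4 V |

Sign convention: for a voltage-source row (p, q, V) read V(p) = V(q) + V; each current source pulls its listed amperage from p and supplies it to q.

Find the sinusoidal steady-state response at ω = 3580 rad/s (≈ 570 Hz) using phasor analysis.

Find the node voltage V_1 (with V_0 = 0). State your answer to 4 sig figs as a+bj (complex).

Element admittances at ω=3580 rad/s:
  Y(R1) = 0.0001148+0.000j S between n1,n0
  Y(R2) = 0.01263+0.000j S between n1,n0
  Y(L1) = 0.000-0.4997j S between n2,n1
  I1: injects 0.00287 A into n1 (from n2)
  Y(C1) = 0.000+0.04153j S between n1,n0
  I2: injects 0.00602 A into n0 (from n2)
  Y(R3) = 0.008130+0.000j S between n0,n2
  Y(R4) = 0.5848+0.000j S between n0,n1
  Y(R5) = 0.003003+0.000j S between n0,n1
  Y(R6) = 0.1183+0.000j S between n1,n2
  V1: constraint V(n0)−V(n2) = 10.4
Assemble and solve the 3×3 MNA system:
  V(n1)=-4.491+4.367j  V(n2)=-10.40+0.000j
  i(V1)=-2.957+2.436j

-4.491+4.367j V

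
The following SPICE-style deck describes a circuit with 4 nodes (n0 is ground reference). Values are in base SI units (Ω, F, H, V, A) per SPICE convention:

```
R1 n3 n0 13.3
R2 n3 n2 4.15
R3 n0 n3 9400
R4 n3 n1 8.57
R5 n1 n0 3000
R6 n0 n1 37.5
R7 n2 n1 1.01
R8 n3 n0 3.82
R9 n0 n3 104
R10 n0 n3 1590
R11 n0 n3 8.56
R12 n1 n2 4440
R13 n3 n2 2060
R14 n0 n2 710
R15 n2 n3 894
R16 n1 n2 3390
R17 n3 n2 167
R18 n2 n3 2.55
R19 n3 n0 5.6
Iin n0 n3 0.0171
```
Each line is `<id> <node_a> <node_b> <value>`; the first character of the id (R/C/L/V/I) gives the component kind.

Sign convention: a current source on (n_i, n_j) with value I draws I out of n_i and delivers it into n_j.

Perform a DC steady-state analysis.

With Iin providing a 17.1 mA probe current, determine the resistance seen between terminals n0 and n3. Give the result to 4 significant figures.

R_eq = 1.493 Ω

Apply KCL at each of the 3 non-ground nodes and solve the resulting linear system.
Node n1: branches {R4, R5, R6, R7, R12, R16} → V_1 = 0.02420
Node n2: branches {R2, R7, R12, R13, R14, R15, R16, R17, R18} → V_2 = 0.02470
Node n3: branches {R1, R2, R3, R4, R8, R9, R10, R11, R13, R15, R17, R18, R19, Iin} → V_3 = 0.02554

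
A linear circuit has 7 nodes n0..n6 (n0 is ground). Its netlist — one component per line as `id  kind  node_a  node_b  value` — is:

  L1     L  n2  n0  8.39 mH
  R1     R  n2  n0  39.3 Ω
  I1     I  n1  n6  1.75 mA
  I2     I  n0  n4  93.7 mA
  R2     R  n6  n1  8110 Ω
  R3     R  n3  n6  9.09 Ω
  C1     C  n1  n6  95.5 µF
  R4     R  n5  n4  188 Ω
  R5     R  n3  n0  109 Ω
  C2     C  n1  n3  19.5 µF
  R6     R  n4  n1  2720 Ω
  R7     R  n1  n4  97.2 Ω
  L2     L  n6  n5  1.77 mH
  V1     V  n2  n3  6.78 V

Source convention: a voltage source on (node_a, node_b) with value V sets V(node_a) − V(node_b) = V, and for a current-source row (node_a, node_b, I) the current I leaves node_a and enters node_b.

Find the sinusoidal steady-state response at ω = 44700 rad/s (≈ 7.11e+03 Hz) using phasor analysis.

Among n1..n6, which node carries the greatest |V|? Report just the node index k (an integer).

2

MNA unknowns: 6 node voltages V₁..V_6 plus 1 source current (V1)
L1: Y=0.000-0.002666j on G[2,0]
R1: Y=0.02545+0.000j on G[2,0]
I1: z[1]−=0.00175, z[6]+=0.00175
I2: z[0]−=0.0937, z[4]+=0.0937
R2: Y=0.0001233+0.000j on G[6,1]
R3: Y=0.1100+0.000j on G[3,6]
C1: Y=0.000+4.269j on G[1,6]
R4: Y=0.005319+0.000j on G[5,4]
R5: Y=0.009174+0.000j on G[3,0]
C2: Y=0.000+0.8717j on G[1,3]
R6: Y=0.0003676+0.000j on G[4,1]
R7: Y=0.01029+0.000j on G[1,4]
L2: Y=0.000-0.01264j on G[6,5]
V1: row V2−V3=6.78, i_V1 at 2,3
solve → V1=-2.289+0.2392j, V2=4.477+0.3448j, V3=-2.303+0.3448j, V4=3.790+0.9989j, V5=-1.648+2.521j, V6=-2.288+0.2324j
aux → i_V1=-0.1148+0.003163j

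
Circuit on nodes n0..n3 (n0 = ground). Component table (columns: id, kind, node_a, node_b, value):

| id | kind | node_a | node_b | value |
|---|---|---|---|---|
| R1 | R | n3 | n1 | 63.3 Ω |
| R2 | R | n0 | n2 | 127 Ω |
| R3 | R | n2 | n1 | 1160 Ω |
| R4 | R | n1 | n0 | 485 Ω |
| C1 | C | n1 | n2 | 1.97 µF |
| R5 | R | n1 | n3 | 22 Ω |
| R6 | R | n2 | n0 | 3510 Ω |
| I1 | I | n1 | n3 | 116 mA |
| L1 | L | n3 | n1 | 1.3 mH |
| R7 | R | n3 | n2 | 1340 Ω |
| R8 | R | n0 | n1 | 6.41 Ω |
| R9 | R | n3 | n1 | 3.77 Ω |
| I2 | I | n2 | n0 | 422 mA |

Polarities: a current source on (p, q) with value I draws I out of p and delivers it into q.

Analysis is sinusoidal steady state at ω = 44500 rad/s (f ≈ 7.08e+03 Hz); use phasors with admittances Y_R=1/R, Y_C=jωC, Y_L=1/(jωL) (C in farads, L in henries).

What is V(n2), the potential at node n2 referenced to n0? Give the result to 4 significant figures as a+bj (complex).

-2.998+4.301j V

MNA unknowns: 3 node voltages V₁..V_3
R1: Y=0.01580+0.000j on G[3,1]
R2: Y=0.007874+0.000j on G[0,2]
R3: Y=0.0008621+0.000j on G[2,1]
R4: Y=0.002062+0.000j on G[1,0]
C1: Y=0.000+0.08767j on G[1,2]
R5: Y=0.04545+0.000j on G[1,3]
R6: Y=0.0002849+0.000j on G[2,0]
I1: z[1]−=0.116, z[3]+=0.116
L1: Y=0.000-0.01729j on G[3,1]
R7: Y=0.0007463+0.000j on G[3,2]
R8: Y=0.1560+0.000j on G[0,1]
R9: Y=0.2653+0.000j on G[3,1]
I2: z[2]−=0.422, z[0]+=0.422
solve → V1=-2.515-0.2220j, V2=-2.998+4.301j, V3=-2.163-0.1931j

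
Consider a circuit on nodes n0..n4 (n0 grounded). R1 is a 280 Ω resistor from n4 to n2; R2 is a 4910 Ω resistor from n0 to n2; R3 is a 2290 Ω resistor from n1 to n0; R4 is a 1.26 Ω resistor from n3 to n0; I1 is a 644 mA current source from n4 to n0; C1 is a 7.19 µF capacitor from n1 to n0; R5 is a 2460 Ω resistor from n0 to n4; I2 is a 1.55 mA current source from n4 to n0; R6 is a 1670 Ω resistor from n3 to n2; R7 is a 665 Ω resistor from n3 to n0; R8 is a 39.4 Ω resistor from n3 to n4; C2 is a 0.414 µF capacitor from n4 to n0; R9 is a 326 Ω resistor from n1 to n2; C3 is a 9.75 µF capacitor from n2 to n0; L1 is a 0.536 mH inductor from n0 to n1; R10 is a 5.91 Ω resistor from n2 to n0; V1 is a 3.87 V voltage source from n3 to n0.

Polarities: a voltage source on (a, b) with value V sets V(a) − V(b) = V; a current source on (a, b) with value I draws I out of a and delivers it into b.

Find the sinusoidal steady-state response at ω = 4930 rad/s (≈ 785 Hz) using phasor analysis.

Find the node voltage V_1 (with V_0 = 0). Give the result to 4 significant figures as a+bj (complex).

-0.001072-0.002950j V

MNA unknowns: 4 node voltages V₁..V_4 plus 1 source current (V1)
R1: Y=0.003571+0.000j on G[4,2]
R2: Y=0.0002037+0.000j on G[0,2]
R3: Y=0.0004367+0.000j on G[1,0]
R4: Y=0.7937+0.000j on G[3,0]
I1: z[4]−=0.644, z[0]+=0.644
C1: Y=0.000+0.03545j on G[1,0]
R5: Y=0.0004065+0.000j on G[0,4]
I2: z[4]−=0.00155, z[0]+=0.00155
R6: Y=0.0005988+0.000j on G[3,2]
R7: Y=0.001504+0.000j on G[3,0]
R8: Y=0.02538+0.000j on G[3,4]
C2: Y=0.000+0.002041j on G[4,0]
R9: Y=0.003067+0.000j on G[1,2]
C3: Y=0.000+0.04807j on G[2,0]
L1: Y=0.000-0.3784j on G[0,1]
R10: Y=0.1692+0.000j on G[2,0]
V1: row V3−V0=3.87, i_V1 at 3,0
solve → V1=-0.001072-0.002950j, V2=-0.3311+0.1165j, V3=3.870+0.000j, V4=-18.59+1.307j
aux → i_V1=-3.650+0.03323j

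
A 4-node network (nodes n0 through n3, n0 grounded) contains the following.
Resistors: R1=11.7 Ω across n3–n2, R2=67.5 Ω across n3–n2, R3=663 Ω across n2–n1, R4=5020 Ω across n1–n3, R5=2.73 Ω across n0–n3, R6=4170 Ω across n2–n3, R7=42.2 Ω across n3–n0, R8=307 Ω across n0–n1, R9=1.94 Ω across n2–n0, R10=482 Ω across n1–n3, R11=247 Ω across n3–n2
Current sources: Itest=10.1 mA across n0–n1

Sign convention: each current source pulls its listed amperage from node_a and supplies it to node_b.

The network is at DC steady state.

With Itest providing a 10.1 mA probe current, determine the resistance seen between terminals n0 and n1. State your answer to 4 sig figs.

R_eq = 142.4 Ω

Apply KCL at each of the 3 non-ground nodes and solve the resulting linear system.
Node n1: branches {R3, R4, R8, R10, Itest} → V_1 = 1.438
Node n2: branches {R1, R2, R3, R6, R9, R11} → V_2 = 0.004766
Node n3: branches {R1, R2, R4, R5, R6, R7, R10, R11} → V_3 = 0.007586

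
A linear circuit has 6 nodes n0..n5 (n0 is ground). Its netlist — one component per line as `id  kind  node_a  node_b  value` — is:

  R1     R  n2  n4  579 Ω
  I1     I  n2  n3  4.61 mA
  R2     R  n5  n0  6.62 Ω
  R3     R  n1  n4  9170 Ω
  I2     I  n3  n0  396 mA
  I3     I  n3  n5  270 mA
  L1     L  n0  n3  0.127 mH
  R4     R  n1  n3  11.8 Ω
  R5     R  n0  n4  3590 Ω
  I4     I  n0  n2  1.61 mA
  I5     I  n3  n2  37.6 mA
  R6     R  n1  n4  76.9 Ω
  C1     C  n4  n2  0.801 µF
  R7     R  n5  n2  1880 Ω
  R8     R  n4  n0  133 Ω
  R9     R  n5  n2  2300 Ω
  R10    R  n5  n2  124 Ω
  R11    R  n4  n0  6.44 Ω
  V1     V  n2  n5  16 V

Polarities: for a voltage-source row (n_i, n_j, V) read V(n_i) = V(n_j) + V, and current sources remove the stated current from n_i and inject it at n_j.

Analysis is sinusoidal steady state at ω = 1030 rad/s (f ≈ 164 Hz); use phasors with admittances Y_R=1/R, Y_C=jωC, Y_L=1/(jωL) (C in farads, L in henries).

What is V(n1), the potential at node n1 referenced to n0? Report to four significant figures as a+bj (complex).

MNA unknowns: 5 node voltages V₁..V_5 plus 1 source current (V1)
R1: Y=0.001727+0.000j on G[2,4]
I1: z[2]−=0.00461, z[3]+=0.00461
R2: Y=0.1511+0.000j on G[5,0]
R3: Y=0.0001091+0.000j on G[1,4]
I2: z[3]−=0.396, z[0]+=0.396
I3: z[3]−=0.27, z[5]+=0.27
L1: Y=0.000-7.645j on G[0,3]
R4: Y=0.08475+0.000j on G[1,3]
R5: Y=0.0002786+0.000j on G[0,4]
I4: z[0]−=0.00161, z[2]+=0.00161
I5: z[3]−=0.0376, z[2]+=0.0376
R6: Y=0.01300+0.000j on G[1,4]
C1: Y=0.000+0.0008250j on G[4,2]
R7: Y=0.0005319+0.000j on G[5,2]
R8: Y=0.007519+0.000j on G[4,0]
R9: Y=0.0004348+0.000j on G[5,2]
R10: Y=0.008065+0.000j on G[5,2]
R11: Y=0.1553+0.000j on G[4,0]
V1: row V2−V5=16, i_V1 at 2,5
solve → V1=0.02329-0.06880j, V2=17.81-0.09439j, V3=-0.0002480-0.09117j, V4=0.1754+0.07581j, V5=1.814-0.09439j
aux → i_V1=-0.1405-0.01426j

0.02329-0.06880j V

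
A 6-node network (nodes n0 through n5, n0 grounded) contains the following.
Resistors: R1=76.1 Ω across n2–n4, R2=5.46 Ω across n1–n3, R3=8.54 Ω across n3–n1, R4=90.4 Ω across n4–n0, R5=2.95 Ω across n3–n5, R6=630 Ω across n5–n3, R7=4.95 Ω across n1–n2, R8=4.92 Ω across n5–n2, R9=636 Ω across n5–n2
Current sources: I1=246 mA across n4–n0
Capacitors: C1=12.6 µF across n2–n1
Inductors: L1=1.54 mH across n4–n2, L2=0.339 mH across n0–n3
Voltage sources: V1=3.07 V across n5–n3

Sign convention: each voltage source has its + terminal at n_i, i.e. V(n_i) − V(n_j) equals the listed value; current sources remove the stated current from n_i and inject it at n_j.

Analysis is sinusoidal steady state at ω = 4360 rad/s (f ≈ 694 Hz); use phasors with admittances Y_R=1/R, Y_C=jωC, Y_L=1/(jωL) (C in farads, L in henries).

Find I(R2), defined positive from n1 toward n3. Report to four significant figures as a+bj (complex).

Element admittances at ω=4360 rad/s:
  Y(R1) = 0.01314+0.000j S between n2,n4
  I1: injects 0.246 A into n0 (from n4)
  Y(R2) = 0.1832+0.000j S between n1,n3
  Y(R3) = 0.1171+0.000j S between n3,n1
  Y(R4) = 0.01106+0.000j S between n4,n0
  Y(C1) = 0.000+0.05494j S between n2,n1
  Y(L1) = 0.000-0.1489j S between n4,n2
  Y(R5) = 0.3390+0.000j S between n3,n5
  Y(L2) = 0.000-0.6766j S between n0,n3
  Y(R6) = 0.001587+0.000j S between n5,n3
  Y(R7) = 0.2020+0.000j S between n1,n2
  Y(R8) = 0.2033+0.000j S between n5,n2
  Y(R9) = 0.001572+0.000j S between n5,n2
  V1: constraint V(n5)−V(n3) = 3.07
Assemble and solve the 6×6 MNA system:
  V(n1)=0.4332-0.3022j  V(n2)=1.107-0.3748j  V(n3)=-0.03368-0.3768j  V(n4)=0.8057-2.060j  V(n5)=3.036-0.3768j
  i(V1)=-1.441+0.0004060j

0.08551+0.01365j A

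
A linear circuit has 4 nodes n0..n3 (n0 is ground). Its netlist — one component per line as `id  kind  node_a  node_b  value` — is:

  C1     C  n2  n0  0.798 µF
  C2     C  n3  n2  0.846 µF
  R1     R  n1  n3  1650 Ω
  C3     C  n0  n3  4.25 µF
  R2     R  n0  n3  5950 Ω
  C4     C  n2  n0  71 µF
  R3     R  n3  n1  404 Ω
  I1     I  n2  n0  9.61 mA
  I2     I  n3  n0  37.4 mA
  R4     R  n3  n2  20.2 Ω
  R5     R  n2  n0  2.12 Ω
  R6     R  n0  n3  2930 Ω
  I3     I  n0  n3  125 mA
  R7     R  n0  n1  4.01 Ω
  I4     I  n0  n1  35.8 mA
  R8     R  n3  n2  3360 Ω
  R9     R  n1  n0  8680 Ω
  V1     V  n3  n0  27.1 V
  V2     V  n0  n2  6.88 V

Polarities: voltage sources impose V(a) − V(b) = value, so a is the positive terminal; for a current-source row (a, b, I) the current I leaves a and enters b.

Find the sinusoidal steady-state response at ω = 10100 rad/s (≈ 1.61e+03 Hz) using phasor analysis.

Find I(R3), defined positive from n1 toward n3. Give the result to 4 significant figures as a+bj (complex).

-0.06591+0.000j A

MNA unknowns: 3 node voltages V₁..V_3 plus 2 source currents (V1, V2)
C1: Y=0.000+0.008060j on G[2,0]
C2: Y=0.000+0.008545j on G[3,2]
R1: Y=0.0006061+0.000j on G[1,3]
C3: Y=0.000+0.04292j on G[0,3]
R2: Y=0.0001681+0.000j on G[0,3]
C4: Y=0.000+0.7171j on G[2,0]
R3: Y=0.002475+0.000j on G[3,1]
I1: z[2]−=0.00961, z[0]+=0.00961
I2: z[3]−=0.0374, z[0]+=0.0374
R4: Y=0.04950+0.000j on G[3,2]
R5: Y=0.4717+0.000j on G[2,0]
R6: Y=0.0003413+0.000j on G[0,3]
I3: z[0]−=0.125, z[3]+=0.125
R7: Y=0.2494+0.000j on G[0,1]
I4: z[0]−=0.0358, z[1]+=0.0358
R8: Y=0.0002976+0.000j on G[3,2]
R9: Y=0.0001152+0.000j on G[1,0]
V1: row V3−V0=27.1, i_V1 at 3,0
V2: row V0−V2=6.88, i_V2 at 0,2
solve → V1=0.4724+0.000j, V2=-6.880+0.000j, V3=27.10+0.000j
aux → i_V1=-1.701-1.454j, i_V2=-4.928-5.279j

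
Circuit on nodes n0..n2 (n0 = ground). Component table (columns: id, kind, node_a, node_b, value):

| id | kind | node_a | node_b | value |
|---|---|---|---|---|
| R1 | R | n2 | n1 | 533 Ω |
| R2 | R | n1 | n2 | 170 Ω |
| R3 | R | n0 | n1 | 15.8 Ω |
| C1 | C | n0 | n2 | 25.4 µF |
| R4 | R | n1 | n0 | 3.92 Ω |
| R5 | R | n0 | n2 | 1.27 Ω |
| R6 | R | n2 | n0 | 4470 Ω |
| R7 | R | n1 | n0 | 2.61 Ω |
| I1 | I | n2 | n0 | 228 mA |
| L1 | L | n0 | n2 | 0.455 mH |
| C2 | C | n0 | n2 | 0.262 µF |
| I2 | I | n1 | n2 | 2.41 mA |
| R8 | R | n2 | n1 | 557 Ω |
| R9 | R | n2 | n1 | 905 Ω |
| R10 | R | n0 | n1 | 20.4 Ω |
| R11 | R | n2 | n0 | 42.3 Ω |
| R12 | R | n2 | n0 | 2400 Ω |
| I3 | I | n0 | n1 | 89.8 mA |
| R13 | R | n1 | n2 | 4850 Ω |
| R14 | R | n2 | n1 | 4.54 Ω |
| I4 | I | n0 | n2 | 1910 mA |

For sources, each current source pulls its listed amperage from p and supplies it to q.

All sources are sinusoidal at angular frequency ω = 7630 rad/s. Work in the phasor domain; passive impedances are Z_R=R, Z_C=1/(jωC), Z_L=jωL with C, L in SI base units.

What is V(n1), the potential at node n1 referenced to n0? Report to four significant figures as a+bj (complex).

0.4917+0.03758j V

MNA unknowns: 2 node voltages V₁..V_2
R1: Y=0.001876+0.000j on G[2,1]
R2: Y=0.005882+0.000j on G[1,2]
R3: Y=0.06329+0.000j on G[0,1]
C1: Y=0.000+0.1938j on G[0,2]
R4: Y=0.2551+0.000j on G[1,0]
R5: Y=0.7874+0.000j on G[0,2]
R6: Y=0.0002237+0.000j on G[2,0]
R7: Y=0.3831+0.000j on G[1,0]
I1: z[2]−=0.228, z[0]+=0.228
L1: Y=0.000-0.2880j on G[0,2]
C2: Y=0.000+0.001999j on G[0,2]
I2: z[1]−=0.00241, z[2]+=0.00241
R8: Y=0.001795+0.000j on G[2,1]
R9: Y=0.001105+0.000j on G[2,1]
R10: Y=0.04902+0.000j on G[0,1]
R11: Y=0.02364+0.000j on G[2,0]
R12: Y=0.0004167+0.000j on G[2,0]
I3: z[0]−=0.0898, z[1]+=0.0898
R13: Y=0.0002062+0.000j on G[1,2]
R14: Y=0.2203+0.000j on G[2,1]
I4: z[0]−=1.91, z[2]+=1.91
solve → V1=0.4917+0.03758j, V2=1.710+0.1596j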